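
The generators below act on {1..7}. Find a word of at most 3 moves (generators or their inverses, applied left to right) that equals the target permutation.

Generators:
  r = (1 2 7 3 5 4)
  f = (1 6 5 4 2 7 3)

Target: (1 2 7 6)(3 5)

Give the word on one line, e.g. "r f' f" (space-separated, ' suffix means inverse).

  after r: (1 2 7 3 5 4)
  after r: (1 7 5)(2 3 4)
  after f': (1 2 7 6)(3 5)

r r f'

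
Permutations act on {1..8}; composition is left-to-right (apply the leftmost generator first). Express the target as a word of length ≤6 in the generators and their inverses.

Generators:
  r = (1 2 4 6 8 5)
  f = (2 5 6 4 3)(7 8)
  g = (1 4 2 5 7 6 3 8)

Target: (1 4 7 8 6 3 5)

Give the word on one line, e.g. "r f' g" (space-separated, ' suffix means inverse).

g f' g f'

  after g: (1 4 2 5 7 6 3 8)
  after f': (1 6 4 3 7 5 8)
  after g: (1 3 6 2 5)(4 8)
  after f': (1 4 7 8 6 3 5)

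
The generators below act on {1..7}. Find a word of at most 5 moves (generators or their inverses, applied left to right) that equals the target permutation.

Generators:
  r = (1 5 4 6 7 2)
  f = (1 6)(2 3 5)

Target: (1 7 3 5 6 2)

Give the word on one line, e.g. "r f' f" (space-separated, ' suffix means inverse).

  after r': (1 2 7 6 4 5)
  after f: (1 3 5 6 4 2 7)
  after r: (1 3 4)(5 7)
  after f': (1 2 5 7 3 4 6)
  after r': (1 7 3 5 6 2)

r' f r f' r'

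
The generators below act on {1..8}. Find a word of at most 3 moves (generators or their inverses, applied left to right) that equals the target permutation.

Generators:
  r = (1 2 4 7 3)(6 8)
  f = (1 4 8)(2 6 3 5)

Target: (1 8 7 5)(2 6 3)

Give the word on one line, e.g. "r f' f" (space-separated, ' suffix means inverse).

r f r'

  after r: (1 2 4 7 3)(6 8)
  after f: (1 6)(2 8 3 4 7 5)
  after r': (1 8 7 5)(2 6 3)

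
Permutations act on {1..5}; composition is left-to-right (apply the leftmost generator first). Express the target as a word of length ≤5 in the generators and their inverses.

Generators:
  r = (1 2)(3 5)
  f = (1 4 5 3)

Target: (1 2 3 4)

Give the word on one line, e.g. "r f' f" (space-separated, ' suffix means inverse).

f r' f' r f

  after f: (1 4 5 3)
  after r': (1 4 3 2)
  after f': (2 3)(4 5)
  after r: (1 2 5 4 3)
  after f: (1 2 3 4)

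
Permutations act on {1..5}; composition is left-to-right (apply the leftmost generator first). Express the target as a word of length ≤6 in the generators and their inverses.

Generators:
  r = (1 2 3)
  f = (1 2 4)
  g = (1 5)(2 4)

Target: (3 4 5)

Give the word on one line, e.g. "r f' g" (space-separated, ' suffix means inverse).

  after r': (1 3 2)
  after g': (1 3 4 2 5)
  after r': (1 2 5 3 4)
  after g': (1 4 5 3 2)
  after f: (3 4 5)

r' g' r' g' f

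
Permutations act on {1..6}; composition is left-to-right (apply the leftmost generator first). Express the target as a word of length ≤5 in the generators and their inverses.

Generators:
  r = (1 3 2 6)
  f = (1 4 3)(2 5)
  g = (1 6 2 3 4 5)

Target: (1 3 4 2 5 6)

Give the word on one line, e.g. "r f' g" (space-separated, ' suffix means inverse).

  after r: (1 3 2 6)
  after f: (2 6 4 3 5)
  after r: (1 3 5 6 4 2)
  after g': (1 2 5)(3 4 6)
  after r': (1 3 4 2 5 6)

r f r g' r'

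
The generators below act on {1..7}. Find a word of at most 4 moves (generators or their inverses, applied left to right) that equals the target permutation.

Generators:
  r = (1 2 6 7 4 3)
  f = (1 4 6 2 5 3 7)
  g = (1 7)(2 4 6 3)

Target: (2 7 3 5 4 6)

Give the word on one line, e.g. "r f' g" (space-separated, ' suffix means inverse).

r f' f' f'

  after r: (1 2 6 7 4 3)
  after f': (1 6 3 7)(2 4 5)
  after f': (1 4 2)(5 6)
  after f': (2 7 3 5 4 6)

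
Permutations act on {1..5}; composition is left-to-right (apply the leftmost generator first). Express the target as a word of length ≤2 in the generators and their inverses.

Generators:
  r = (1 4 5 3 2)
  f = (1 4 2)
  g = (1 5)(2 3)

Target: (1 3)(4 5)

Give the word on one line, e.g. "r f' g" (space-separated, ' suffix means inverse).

r' g

  after r': (1 2 3 5 4)
  after g: (1 3)(4 5)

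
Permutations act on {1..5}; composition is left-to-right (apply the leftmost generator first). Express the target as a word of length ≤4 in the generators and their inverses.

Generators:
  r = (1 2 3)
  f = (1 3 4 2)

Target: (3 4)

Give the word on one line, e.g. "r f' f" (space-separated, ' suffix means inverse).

  after f: (1 3 4 2)
  after r: (3 4)

f r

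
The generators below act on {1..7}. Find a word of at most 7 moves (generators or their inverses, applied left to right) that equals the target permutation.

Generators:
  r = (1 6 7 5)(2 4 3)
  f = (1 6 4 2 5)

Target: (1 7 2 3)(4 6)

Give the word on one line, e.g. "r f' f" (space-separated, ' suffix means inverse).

r r f f f

  after r: (1 6 7 5)(2 4 3)
  after r: (1 7)(2 3 4)(5 6)
  after f: (1 7 6)(2 3)(4 5)
  after f: (1 7 4)(2 3 5)
  after f: (1 7 2 3)(4 6)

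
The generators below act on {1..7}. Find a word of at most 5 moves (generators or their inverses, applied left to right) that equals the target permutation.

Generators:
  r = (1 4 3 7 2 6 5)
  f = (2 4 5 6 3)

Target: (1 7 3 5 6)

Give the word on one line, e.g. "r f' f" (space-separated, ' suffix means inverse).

  after r': (1 5 6 2 7 3 4)
  after f': (1 4)(2 7 6 3)
  after f': (1 2 7 5 4)
  after f': (1 3 6 5 2 7 4)
  after r: (1 7 3 5 6)

r' f' f' f' r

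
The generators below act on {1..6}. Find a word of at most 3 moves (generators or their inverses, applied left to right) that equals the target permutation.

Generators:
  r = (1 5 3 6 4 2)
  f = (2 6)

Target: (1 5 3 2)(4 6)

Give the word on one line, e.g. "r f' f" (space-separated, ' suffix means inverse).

r f'

  after r: (1 5 3 6 4 2)
  after f': (1 5 3 2)(4 6)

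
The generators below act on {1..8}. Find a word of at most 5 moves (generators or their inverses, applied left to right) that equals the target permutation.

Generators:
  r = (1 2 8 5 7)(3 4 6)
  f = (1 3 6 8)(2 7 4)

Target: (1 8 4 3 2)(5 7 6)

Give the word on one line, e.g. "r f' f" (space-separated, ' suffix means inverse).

  after r: (1 2 8 5 7)(3 4 6)
  after f: (1 7 3 2)(4 8 5)
  after r': (1 5 3)(2 7 6 4)
  after f': (1 5)(3 8 6 7)
  after r': (1 8 4 3 2)(5 7 6)

r f r' f' r'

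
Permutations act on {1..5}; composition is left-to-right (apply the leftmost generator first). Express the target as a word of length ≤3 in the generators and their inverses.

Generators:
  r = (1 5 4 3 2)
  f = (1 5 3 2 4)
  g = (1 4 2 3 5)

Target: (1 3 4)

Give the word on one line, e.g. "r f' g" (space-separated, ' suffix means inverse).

g r

  after g: (1 4 2 3 5)
  after r: (1 3 4)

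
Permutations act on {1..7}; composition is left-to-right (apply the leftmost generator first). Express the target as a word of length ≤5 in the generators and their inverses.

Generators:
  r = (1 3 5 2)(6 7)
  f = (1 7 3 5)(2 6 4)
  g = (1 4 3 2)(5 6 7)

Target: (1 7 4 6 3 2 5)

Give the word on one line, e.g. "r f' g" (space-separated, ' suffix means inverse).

  after f': (1 5 3 7)(2 4 6)
  after g: (1 6)(2 3 5)(4 7)
  after r: (1 7 4 6 3 2 5)

f' g r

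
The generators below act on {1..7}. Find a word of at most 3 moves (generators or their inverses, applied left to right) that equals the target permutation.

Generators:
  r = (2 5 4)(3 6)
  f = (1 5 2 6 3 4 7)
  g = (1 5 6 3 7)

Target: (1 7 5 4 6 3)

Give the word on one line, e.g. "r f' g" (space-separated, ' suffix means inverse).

  after g: (1 5 6 3 7)
  after r: (1 4 2 5 3 7)
  after f: (1 7 5 4 6 3)

g r f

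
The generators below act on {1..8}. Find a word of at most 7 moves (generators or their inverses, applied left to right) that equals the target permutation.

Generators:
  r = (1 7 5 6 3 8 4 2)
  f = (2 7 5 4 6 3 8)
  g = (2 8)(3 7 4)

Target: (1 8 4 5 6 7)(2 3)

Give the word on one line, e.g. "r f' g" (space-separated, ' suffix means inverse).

g f r' r' r'

  after g: (2 8)(3 7 4)
  after f: (3 5 4 8 7 6)
  after r': (1 2 4 3 7 5 8)
  after r': (1 4 6 5 3)(2 8)
  after r': (1 8 4 5 6 7)(2 3)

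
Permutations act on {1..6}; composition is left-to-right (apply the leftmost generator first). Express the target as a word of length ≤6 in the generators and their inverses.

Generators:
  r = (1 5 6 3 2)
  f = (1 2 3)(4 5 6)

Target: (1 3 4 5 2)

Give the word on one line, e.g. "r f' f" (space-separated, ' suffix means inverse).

  after r': (1 2 3 6 5)
  after r': (1 3 5 2 6)
  after f': (1 2 5)(3 4 6)
  after r': (1 3 4 5 2)

r' r' f' r'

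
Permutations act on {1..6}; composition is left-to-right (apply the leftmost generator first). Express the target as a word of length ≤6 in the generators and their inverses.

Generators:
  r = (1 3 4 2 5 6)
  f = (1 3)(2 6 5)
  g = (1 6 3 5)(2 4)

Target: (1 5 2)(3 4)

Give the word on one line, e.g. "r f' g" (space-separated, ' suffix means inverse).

r r g f'

  after r: (1 3 4 2 5 6)
  after r: (1 4 5)(2 6 3)
  after g: (1 2 3 4)(5 6)
  after f': (1 5 2)(3 4)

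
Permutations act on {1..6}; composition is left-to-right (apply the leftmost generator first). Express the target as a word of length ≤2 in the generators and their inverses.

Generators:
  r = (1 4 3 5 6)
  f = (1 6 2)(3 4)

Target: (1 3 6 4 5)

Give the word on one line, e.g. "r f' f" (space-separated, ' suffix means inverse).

  after r: (1 4 3 5 6)
  after r: (1 3 6 4 5)

r r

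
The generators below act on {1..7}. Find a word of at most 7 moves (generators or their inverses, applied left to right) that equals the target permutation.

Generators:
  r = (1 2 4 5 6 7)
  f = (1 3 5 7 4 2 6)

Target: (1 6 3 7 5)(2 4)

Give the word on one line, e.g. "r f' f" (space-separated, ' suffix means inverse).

r' f r f r'

  after r': (1 7 6 5 4 2)
  after f: (1 4 6 7)(2 3 5)
  after r: (1 5 4 7 2 3 6)
  after f: (1 7 6 3)(2 5)
  after r': (1 6 3 7 5)(2 4)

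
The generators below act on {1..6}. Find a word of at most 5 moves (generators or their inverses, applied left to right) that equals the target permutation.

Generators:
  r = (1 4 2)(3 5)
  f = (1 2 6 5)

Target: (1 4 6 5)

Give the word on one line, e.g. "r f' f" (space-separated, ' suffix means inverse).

r' r' f

  after r': (1 2 4)(3 5)
  after r': (1 4 2)
  after f: (1 4 6 5)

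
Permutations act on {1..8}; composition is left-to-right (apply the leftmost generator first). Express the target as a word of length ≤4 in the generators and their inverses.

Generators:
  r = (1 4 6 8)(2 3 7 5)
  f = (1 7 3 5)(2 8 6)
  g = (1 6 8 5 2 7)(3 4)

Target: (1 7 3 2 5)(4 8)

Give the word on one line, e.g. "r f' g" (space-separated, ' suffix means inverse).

f' r g

  after f': (1 5 3 7)(2 6 8)
  after r: (1 2 8 3 5 7 4 6)
  after g: (1 7 3 2 5)(4 8)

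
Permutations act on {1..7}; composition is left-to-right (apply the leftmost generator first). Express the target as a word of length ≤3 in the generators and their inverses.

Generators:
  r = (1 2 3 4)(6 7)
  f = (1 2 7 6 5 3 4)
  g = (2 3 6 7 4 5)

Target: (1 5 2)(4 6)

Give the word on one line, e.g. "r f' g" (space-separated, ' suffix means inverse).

r' g

  after r': (1 4 3 2)(6 7)
  after g: (1 5 2)(4 6)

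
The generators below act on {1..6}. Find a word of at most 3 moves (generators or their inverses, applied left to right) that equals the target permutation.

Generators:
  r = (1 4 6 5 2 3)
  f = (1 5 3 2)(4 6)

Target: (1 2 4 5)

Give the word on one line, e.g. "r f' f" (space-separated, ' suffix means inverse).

f r

  after f: (1 5 3 2)(4 6)
  after r: (1 2 4 5)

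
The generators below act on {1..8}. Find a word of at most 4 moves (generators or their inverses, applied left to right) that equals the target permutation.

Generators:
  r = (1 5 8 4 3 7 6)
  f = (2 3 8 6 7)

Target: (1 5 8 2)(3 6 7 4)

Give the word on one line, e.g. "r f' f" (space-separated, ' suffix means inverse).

f' f' r

  after f': (2 7 6 8 3)
  after f': (2 6 3 7 8)
  after r: (1 5 8 2)(3 6 7 4)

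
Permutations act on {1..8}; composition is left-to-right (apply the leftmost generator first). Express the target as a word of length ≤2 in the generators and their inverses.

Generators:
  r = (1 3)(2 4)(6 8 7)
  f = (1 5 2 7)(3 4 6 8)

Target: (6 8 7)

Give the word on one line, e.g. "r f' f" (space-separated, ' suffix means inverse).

r' r'

  after r': (1 3)(2 4)(6 7 8)
  after r': (6 8 7)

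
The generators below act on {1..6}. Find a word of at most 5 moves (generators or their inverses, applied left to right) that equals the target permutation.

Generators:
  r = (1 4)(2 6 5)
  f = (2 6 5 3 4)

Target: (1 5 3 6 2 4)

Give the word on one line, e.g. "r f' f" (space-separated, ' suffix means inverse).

r f' f'

  after r: (1 4)(2 6 5)
  after f': (1 3 5 4)
  after f': (1 5 3 6 2 4)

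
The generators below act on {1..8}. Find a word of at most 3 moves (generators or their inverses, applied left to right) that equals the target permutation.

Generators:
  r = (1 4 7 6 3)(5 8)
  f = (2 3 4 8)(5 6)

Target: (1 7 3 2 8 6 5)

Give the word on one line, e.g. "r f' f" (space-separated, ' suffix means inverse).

f' r r

  after f': (2 8 4 3)(5 6)
  after r: (1 4)(2 5 3)(6 8 7)
  after r: (1 7 3 2 8 6 5)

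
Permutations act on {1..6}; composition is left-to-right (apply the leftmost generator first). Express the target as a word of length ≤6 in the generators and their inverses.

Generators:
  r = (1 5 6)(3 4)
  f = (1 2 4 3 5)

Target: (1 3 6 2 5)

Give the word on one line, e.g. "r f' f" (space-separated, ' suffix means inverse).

f' r' f f r'

  after f': (1 5 3 4 2)
  after r': (2 6 5 4)
  after f: (1 2 6)(3 5)
  after f: (1 4 3)(2 6)
  after r': (1 3 6 2 5)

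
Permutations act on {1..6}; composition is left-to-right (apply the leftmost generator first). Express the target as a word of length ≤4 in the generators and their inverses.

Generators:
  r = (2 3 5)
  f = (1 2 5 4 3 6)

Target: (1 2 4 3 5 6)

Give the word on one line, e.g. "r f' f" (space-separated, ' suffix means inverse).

r' f

  after r': (2 5 3)
  after f: (1 2 4 3 5 6)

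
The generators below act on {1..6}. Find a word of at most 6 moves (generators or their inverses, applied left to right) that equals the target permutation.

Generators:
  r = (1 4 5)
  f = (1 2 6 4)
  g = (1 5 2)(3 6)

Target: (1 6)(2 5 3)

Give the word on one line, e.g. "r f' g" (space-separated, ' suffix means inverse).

g f g' f' f'

  after g: (1 5 2)(3 6)
  after f: (1 5 6 3 4)
  after g': (2 5 3 4)
  after f': (1 4)(2 5 3 6)
  after f': (1 6)(2 5 3)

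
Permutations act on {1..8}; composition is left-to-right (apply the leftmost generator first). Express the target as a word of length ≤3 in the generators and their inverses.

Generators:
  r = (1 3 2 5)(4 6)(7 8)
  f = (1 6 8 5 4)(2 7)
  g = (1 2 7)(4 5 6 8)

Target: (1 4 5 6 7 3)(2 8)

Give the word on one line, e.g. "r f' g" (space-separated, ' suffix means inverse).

  after f: (1 6 8 5 4)(2 7)
  after r': (1 4 5 6 7 3)(2 8)

f r'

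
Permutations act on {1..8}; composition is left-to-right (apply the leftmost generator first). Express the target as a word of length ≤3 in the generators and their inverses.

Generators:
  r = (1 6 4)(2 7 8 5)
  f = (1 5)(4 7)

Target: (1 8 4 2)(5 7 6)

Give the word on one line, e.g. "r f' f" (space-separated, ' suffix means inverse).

  after f: (1 5)(4 7)
  after r': (1 8 7 6)(2 5 4)
  after f': (1 8 4 2)(5 7 6)

f r' f'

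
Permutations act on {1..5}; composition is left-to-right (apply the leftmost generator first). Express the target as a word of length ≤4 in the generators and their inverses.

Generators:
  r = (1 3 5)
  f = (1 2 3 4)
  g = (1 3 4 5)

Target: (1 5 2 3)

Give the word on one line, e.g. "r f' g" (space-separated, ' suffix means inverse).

  after g': (1 5 4 3)
  after g': (1 4)(3 5)
  after f': (1 3 5 2)
  after r: (1 5 2 3)

g' g' f' r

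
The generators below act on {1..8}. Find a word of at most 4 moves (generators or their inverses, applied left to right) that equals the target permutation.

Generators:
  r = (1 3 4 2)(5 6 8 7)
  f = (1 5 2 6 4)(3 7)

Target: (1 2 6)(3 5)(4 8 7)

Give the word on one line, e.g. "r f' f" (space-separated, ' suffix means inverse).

  after f': (1 4 6 2 5)(3 7)
  after r: (1 2 6)(3 5)(4 8 7)

f' r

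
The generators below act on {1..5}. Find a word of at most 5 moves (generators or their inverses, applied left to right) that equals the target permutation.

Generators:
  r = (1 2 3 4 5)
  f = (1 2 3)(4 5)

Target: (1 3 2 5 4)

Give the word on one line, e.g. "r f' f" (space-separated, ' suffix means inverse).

f r f f f

  after f: (1 2 3)(4 5)
  after r: (1 3 2 4)
  after f: (2 5 4)
  after f: (1 2 4 3)
  after f: (1 3 2 5 4)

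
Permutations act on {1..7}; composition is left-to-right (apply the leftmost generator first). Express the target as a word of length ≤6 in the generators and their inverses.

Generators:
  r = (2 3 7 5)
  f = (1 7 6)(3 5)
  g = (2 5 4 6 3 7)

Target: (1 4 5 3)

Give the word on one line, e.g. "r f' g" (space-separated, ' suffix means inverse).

  after g': (2 7 3 6 4 5)
  after f: (1 7 5 2 6 4 3)
  after r: (1 5 3)(2 6 4 7)
  after g: (1 4 2 3)(5 7)
  after r': (1 4 5 3)

g' f r g r'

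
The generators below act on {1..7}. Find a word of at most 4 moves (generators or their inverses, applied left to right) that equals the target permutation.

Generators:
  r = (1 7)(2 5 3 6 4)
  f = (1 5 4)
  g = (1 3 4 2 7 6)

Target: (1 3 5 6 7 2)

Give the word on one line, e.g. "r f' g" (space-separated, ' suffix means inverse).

  after f': (1 4 5)
  after g': (1 3)(2 4 5 6 7)
  after f': (1 3 4)(2 5 6 7)
  after f': (1 3 5 6 7 2)

f' g' f' f'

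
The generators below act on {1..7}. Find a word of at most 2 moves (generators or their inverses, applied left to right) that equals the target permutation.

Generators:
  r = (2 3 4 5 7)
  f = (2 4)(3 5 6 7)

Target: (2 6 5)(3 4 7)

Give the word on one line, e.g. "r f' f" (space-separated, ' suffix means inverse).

r' f'

  after r': (2 7 5 4 3)
  after f': (2 6 5)(3 4 7)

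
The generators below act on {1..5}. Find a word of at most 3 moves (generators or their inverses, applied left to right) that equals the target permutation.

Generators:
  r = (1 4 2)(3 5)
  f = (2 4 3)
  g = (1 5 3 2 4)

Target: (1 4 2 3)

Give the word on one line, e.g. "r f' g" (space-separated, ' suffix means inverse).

r g' f

  after r: (1 4 2)(3 5)
  after g': (1 2 4 3)
  after f: (1 4 2 3)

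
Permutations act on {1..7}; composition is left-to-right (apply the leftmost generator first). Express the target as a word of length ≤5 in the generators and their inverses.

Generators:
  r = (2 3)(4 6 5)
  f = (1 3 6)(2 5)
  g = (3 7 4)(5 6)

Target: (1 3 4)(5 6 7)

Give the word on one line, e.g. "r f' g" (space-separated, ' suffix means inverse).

  after f': (1 6 3)(2 5)
  after g: (1 5 2 6 7 4 3)
  after f': (1 2 3 6 7 4)
  after r': (1 3 4)(5 6 7)

f' g f' r'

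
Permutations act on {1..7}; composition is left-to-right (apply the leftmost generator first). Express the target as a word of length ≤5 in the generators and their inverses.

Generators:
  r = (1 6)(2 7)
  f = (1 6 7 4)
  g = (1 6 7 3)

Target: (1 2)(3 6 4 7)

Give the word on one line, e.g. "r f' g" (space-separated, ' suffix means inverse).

r f' r' g r'

  after r: (1 6)(2 7)
  after f': (2 6 4 7)
  after r': (1 6 4 2)
  after g: (1 7 3)(2 6 4)
  after r': (1 2)(3 6 4 7)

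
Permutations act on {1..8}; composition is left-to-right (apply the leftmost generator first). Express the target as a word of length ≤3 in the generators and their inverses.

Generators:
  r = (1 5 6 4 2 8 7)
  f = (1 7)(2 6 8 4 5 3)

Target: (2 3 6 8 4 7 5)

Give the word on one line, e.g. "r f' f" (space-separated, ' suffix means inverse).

f' r

  after f': (1 7)(2 3 5 4 8 6)
  after r: (2 3 6 8 4 7 5)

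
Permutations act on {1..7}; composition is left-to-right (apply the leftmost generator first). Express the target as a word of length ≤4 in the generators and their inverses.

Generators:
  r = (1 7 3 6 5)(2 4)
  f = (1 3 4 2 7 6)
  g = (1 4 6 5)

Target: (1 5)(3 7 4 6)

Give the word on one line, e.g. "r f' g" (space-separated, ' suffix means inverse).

  after f': (1 6 7 2 4 3)
  after r: (1 5)(3 7 4 6)

f' r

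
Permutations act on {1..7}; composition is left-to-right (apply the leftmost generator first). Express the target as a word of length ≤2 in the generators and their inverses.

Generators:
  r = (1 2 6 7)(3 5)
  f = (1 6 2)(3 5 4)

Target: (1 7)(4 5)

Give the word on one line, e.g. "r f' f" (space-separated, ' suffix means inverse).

f r

  after f: (1 6 2)(3 5 4)
  after r: (1 7)(4 5)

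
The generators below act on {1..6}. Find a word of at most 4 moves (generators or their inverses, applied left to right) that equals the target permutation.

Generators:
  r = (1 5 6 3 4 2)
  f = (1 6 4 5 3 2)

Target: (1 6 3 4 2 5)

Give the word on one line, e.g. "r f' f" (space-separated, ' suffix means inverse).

  after f': (1 2 3 5 4 6)
  after r: (2 4 3 6 5)
  after f: (1 6 3 4 2 5)

f' r f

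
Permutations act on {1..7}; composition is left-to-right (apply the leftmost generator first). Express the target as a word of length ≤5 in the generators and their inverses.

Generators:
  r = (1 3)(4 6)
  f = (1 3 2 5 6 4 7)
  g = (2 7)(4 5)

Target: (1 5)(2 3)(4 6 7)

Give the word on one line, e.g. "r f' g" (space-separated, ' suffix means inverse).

  after f': (1 7 4 6 5 2 3)
  after r: (1 7 6 5 2)
  after g: (1 2)(4 5 7 6)
  after f: (1 5)(2 3)(4 6 7)

f' r g f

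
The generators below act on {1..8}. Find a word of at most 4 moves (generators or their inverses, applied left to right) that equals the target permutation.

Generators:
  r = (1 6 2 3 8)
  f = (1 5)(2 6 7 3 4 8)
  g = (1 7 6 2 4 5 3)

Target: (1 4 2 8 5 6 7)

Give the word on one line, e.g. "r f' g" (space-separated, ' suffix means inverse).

g f' r g

  after g: (1 7 6 2 4 5 3)
  after f': (1 6 8 4)(2 3 5 7)
  after r: (1 2 8 4 6)(3 5 7)
  after g: (1 4 2 8 5 6 7)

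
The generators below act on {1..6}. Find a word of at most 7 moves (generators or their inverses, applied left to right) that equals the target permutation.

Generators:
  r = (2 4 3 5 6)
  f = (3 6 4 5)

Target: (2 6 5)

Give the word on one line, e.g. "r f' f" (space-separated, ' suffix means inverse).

r' f r' f' r'

  after r': (2 6 5 3 4)
  after f: (2 4)(3 5 6)
  after r': (4 6)
  after f': (3 5 4)
  after r': (2 6 5)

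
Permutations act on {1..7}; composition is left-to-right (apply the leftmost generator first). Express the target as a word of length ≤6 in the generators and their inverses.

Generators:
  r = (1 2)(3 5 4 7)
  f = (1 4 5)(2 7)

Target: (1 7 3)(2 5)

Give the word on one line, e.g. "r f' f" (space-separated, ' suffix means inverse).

r r f' r r

  after r: (1 2)(3 5 4 7)
  after r: (3 4)(5 7)
  after f': (1 5 2 7 4 3)
  after r: (1 4 5)(2 3)
  after r: (1 7 3)(2 5)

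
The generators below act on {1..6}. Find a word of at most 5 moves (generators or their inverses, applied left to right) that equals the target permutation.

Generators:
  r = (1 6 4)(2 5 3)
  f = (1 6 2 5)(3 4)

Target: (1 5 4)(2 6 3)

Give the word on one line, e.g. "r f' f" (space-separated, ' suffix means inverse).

f' f' r' r'

  after f': (1 5 2 6)(3 4)
  after f': (1 2)(5 6)
  after r': (1 3 5)(2 4 6)
  after r': (1 5 4)(2 6 3)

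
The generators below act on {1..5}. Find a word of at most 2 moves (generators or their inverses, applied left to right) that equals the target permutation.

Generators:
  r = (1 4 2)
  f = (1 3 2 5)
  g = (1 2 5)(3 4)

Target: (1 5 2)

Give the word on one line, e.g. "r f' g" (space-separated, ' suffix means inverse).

  after g: (1 2 5)(3 4)
  after g: (1 5 2)

g g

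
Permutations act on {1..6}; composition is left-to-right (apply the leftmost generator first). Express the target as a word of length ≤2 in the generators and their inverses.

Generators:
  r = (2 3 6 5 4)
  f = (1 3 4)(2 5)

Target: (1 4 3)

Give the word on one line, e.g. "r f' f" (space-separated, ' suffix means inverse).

  after f: (1 3 4)(2 5)
  after f: (1 4 3)

f f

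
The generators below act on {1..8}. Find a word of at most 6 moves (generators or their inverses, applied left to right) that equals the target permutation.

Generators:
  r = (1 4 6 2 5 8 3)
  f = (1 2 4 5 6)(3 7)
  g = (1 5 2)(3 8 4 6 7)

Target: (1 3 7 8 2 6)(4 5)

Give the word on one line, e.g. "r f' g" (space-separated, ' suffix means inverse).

r r g g

  after r: (1 4 6 2 5 8 3)
  after r: (1 6 5 3 4 2 8)
  after g: (1 7 3 6 2 4)(5 8)
  after g: (1 3 7 8 2 6)(4 5)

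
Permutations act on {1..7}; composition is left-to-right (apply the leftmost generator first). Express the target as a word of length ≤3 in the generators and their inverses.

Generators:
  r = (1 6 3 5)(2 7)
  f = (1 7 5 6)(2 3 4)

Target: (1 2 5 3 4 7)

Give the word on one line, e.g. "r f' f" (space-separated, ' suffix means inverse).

f r

  after f: (1 7 5 6)(2 3 4)
  after r: (1 2 5 3 4 7)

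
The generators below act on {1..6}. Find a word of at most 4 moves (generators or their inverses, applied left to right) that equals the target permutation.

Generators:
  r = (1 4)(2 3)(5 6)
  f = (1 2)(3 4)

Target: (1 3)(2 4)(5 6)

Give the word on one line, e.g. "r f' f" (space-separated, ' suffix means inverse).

r f'

  after r: (1 4)(2 3)(5 6)
  after f': (1 3)(2 4)(5 6)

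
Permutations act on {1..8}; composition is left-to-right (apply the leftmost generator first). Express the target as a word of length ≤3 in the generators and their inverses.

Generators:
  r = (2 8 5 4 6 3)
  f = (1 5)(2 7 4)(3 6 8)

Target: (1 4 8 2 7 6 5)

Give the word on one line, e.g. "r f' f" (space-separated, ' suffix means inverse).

f r

  after f: (1 5)(2 7 4)(3 6 8)
  after r: (1 4 8 2 7 6 5)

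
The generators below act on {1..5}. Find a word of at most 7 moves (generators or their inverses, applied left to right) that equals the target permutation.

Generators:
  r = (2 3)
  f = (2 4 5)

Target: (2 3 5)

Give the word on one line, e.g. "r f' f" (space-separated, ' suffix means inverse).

  after f': (2 5 4)
  after f': (2 4 5)
  after r': (2 4 5 3)
  after f': (3 5)
  after r: (2 3 5)

f' f' r' f' r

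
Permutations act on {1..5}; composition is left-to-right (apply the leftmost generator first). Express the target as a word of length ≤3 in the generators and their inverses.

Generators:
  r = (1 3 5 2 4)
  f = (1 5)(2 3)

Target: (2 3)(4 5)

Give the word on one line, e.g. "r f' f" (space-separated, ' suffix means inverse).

  after r': (1 4 2 5 3)
  after f: (1 4 3 5 2)
  after r: (2 3)(4 5)

r' f r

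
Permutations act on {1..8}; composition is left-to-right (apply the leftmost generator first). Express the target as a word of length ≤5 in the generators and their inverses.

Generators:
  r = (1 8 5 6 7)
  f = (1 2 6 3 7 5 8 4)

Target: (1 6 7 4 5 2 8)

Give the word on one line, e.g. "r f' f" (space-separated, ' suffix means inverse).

f r' f

  after f: (1 2 6 3 7 5 8 4)
  after r': (1 2 5)(3 6)(4 7 8)
  after f: (1 6 7 4 5 2 8)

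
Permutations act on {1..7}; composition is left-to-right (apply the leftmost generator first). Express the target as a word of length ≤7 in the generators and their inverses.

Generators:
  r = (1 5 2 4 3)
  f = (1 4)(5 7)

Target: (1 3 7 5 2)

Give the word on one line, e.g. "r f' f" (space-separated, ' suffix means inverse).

  after f': (1 4)(5 7)
  after r: (1 3)(2 4 5 7)
  after r: (2 3 5 7 4)
  after f: (1 4 2 3 7)
  after r: (1 3 7 5 2)

f' r r f r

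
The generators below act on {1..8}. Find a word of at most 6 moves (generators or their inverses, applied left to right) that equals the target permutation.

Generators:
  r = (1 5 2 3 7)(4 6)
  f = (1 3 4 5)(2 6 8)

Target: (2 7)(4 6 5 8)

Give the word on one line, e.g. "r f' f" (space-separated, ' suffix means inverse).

  after r': (1 7 3 2 5)(4 6)
  after f: (1 7 4 8 2)(3 6 5)
  after r': (1 3 4 8 5 2 7 6)
  after f': (2 7)(4 6 5 8)

r' f r' f'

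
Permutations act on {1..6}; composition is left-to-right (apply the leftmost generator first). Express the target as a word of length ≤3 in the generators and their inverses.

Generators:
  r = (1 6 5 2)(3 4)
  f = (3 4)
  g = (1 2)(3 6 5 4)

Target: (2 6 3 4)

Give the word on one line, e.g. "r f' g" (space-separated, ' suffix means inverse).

g' r f'

  after g': (1 2)(3 4 5 6)
  after r: (2 6 4)
  after f': (2 6 3 4)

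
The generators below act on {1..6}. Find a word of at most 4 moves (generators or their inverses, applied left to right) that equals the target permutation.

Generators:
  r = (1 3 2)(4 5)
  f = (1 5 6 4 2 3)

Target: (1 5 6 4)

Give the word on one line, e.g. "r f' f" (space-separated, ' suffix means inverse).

  after f: (1 5 6 4 2 3)
  after r': (1 4 3 2)(5 6)
  after r': (1 5 6 4)

f r' r'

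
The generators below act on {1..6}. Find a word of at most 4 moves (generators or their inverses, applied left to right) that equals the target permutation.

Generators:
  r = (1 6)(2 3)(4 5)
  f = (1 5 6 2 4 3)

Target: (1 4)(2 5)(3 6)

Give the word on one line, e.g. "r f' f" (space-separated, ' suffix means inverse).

  after f': (1 3 4 2 6 5)
  after r': (1 2)(3 5 6 4)
  after f: (1 4)(2 5)(3 6)

f' r' f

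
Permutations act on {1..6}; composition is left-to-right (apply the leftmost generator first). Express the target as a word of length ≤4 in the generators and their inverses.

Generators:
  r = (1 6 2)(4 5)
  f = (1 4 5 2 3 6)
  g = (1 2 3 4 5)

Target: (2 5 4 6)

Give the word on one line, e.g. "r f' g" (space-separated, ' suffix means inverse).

  after g: (1 2 3 4 5)
  after g: (1 3 5 2 4)
  after f': (1 2)(3 4 6)
  after g': (2 5 4 6)

g g f' g'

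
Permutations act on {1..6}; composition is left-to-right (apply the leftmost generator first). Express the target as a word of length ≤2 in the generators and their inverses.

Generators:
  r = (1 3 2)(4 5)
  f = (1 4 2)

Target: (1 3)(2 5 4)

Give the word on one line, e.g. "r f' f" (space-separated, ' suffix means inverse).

f' r'

  after f': (1 2 4)
  after r': (1 3)(2 5 4)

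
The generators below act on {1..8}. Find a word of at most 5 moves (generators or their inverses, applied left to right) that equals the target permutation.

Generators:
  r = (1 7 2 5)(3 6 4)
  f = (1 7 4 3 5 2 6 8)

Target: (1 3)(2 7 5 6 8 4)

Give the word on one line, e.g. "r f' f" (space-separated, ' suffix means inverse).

  after r: (1 7 2 5)(3 6 4)
  after f': (2 3)(5 8 6 7)
  after r': (1 5 8 3 7 2 4 6)
  after f': (1 3)(2 7 5 6 8 4)

r f' r' f'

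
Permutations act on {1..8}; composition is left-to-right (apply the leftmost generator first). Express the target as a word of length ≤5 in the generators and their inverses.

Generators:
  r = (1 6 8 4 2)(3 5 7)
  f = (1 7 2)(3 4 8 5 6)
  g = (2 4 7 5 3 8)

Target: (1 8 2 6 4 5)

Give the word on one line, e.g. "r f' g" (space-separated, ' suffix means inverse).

f' g f

  after f': (1 2 7)(3 6 5 8 4)
  after g: (1 4 8 7)(2 5)(3 6)
  after f: (1 8 2 6 4 5)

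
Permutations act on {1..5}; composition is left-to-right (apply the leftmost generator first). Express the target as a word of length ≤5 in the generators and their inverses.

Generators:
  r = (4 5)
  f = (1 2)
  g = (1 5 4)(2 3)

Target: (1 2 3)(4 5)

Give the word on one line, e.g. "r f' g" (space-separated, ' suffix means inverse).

g' g' g' f' r'

  after g': (1 4 5)(2 3)
  after g': (1 5 4)
  after g': (2 3)
  after f': (1 2 3)
  after r': (1 2 3)(4 5)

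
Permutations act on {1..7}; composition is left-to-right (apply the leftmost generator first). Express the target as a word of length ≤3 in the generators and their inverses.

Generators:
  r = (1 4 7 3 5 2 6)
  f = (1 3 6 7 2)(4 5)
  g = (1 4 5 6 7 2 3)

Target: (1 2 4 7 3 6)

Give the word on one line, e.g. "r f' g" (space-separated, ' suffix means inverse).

  after g: (1 4 5 6 7 2 3)
  after f': (1 5 3 2)
  after r: (1 2 4 7 3 6)

g f' r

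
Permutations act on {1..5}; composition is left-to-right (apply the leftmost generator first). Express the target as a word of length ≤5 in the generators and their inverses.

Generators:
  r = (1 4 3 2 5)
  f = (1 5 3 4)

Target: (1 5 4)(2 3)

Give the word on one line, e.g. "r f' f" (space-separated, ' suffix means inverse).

r' f f r' f

  after r': (1 5 2 3 4)
  after f: (1 3)(2 4 5)
  after f: (1 4 3 5 2)
  after r': (2 5 3)
  after f: (1 5 4)(2 3)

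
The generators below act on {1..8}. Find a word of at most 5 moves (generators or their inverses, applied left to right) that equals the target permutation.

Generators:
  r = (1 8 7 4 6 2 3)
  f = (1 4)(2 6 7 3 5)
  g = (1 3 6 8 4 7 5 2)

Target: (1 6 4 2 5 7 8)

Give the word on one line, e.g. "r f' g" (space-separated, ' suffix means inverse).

  after r': (1 3 2 6 4 7 8)
  after f': (1 7 8 4 6)(3 5)
  after f': (1 6 4 2 5 7 8)

r' f' f'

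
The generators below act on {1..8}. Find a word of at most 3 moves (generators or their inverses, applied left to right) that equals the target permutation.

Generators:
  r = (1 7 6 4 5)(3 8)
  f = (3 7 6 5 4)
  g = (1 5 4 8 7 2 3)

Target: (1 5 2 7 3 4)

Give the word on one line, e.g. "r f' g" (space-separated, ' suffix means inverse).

r' f g'

  after r': (1 5 4 6 7)(3 8)
  after f: (1 4 5 3 8 7)
  after g': (1 5 2 7 3 4)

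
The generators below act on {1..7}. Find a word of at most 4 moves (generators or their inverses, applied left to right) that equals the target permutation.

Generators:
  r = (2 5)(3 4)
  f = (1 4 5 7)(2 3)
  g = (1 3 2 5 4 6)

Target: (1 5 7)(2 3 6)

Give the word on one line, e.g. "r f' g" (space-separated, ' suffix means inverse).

f g' r g

  after f: (1 4 5 7)(2 3)
  after g': (1 5 7 6 4 2)
  after r: (1 2)(3 4 5 7 6)
  after g: (1 5 7)(2 3 6)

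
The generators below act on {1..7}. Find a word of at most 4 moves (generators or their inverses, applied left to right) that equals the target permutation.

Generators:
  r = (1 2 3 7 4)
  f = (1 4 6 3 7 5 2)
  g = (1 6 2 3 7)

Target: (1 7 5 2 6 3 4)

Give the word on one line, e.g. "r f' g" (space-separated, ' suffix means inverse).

  after f: (1 4 6 3 7 5 2)
  after r: (3 4 6 7 5)
  after g': (1 7 5 2 6 3 4)

f r g'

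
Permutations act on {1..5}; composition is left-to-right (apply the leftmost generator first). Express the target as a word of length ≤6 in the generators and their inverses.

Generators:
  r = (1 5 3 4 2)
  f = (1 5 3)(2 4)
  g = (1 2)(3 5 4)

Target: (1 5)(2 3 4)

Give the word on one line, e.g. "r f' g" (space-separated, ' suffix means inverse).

  after f': (1 3 5)(2 4)
  after r': (1 5 2 3)
  after f: (1 3 5 4 2)
  after r: (1 4)(2 5)
  after g': (1 5)(2 3 4)

f' r' f r g'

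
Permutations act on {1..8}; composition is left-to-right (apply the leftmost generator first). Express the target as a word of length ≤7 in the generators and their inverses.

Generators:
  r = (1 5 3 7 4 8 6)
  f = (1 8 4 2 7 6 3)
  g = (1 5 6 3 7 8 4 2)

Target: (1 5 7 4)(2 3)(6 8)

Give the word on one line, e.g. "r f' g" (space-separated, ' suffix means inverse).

  after f: (1 8 4 2 7 6 3)
  after f: (1 4 7 3 8 2 6)
  after g': (1 8 4 3 7 6 2 5)
  after f': (2 5 3)(4 6)
  after r: (1 5 7 4)(2 3)(6 8)

f f g' f' r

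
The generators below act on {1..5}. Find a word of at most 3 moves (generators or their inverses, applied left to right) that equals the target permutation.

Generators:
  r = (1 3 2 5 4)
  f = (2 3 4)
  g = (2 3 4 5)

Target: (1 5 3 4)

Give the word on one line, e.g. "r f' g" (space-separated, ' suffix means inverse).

r f g

  after r: (1 3 2 5 4)
  after f: (1 4)(2 5)
  after g: (1 5 3 4)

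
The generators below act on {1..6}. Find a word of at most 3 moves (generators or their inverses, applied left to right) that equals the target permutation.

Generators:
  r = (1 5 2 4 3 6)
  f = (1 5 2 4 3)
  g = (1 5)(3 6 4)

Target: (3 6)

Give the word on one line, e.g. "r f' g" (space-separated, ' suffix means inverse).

  after f: (1 5 2 4 3)
  after r': (3 6)

f r'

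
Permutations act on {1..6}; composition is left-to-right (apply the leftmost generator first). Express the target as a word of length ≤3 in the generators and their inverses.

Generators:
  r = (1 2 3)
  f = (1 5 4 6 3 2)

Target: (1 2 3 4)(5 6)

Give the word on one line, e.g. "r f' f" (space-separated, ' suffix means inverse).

f' r' f'

  after f': (1 2 3 6 4 5)
  after r': (3 6 4 5)
  after f': (1 2 3 4)(5 6)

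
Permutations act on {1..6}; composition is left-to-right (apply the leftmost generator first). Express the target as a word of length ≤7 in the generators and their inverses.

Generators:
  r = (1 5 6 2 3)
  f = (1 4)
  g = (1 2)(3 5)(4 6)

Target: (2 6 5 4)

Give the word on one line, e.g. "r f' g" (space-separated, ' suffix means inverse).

  after r: (1 5 6 2 3)
  after r: (1 6 3 5 2)
  after f: (1 6 3 5 2 4)
  after g': (1 4 2 6 5)
  after f: (2 6 5 4)

r r f g' f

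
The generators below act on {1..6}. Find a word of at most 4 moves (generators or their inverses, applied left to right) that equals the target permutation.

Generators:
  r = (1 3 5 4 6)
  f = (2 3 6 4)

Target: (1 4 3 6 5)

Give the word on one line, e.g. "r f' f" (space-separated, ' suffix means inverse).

r' r'

  after r': (1 6 4 5 3)
  after r': (1 4 3 6 5)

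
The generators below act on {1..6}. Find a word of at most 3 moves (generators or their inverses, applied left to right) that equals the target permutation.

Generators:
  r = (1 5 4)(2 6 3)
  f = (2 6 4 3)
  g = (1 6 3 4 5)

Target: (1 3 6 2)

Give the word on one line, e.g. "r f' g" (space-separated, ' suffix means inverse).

g f g'

  after g: (1 6 3 4 5)
  after f: (1 4 5)(2 6)
  after g': (1 3 6 2)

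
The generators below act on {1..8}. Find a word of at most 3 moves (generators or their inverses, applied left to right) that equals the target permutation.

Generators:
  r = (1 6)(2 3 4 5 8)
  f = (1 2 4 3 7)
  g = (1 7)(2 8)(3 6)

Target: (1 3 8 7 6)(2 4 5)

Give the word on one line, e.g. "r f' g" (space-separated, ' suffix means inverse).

r f' g'

  after r: (1 6)(2 3 4 5 8)
  after f': (1 6 7 3 2 4 5 8)
  after g': (1 3 8 7 6)(2 4 5)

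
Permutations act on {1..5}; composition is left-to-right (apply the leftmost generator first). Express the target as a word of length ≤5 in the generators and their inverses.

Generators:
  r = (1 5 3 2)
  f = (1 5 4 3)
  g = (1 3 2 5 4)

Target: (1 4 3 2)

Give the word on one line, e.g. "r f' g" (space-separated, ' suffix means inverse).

  after g': (1 4 5 2 3)
  after f': (1 5 2 4)
  after g: (1 4 3 2)

g' f' g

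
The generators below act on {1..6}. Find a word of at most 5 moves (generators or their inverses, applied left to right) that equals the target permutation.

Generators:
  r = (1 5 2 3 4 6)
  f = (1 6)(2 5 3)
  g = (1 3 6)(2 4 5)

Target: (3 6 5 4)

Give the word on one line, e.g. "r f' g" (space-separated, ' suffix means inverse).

g g f'

  after g: (1 3 6)(2 4 5)
  after g: (1 6 3)(2 5 4)
  after f': (3 6 5 4)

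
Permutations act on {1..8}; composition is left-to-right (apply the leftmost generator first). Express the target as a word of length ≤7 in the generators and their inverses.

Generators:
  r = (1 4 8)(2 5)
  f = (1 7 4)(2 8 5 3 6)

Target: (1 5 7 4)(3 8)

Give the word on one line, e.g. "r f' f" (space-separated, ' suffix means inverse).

r' f r' f f

  after r': (1 8 4)(2 5)
  after f: (1 5 8)(2 3 6)(4 7)
  after r': (1 2 3 6 5 4 7)
  after f: (1 8 5)(2 6 3)
  after f: (1 5 7 4)(3 8)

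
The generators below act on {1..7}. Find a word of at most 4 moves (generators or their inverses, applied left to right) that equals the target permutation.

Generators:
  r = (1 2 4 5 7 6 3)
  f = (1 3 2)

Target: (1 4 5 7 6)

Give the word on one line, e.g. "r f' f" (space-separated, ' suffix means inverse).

  after f': (1 2 3)
  after r: (1 4 5 7 6 3 2)
  after f': (1 4 5 7 6)

f' r f'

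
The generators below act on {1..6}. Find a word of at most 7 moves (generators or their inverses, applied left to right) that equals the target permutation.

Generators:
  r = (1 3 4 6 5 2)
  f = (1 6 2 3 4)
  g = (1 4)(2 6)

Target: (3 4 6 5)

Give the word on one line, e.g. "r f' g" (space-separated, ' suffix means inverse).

  after r: (1 3 4 6 5 2)
  after g: (1 3)(2 4)(5 6)
  after f': (1 2 3 4 6 5)
  after g': (1 6 5 4 2 3)
  after f': (3 4 6 5)

r g f' g' f'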